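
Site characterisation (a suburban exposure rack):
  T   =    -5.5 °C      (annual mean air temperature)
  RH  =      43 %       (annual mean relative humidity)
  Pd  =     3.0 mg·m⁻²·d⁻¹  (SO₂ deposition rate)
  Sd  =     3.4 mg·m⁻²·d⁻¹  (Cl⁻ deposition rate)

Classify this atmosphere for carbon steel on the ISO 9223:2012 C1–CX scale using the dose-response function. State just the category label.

carbon steel: f(T) = +0.150·(T−10) [T≤10 °C] = -2.3250
  SO₂ term: 1.77·3.0^0.52·exp(0.02·43-2.3250) = 0.7242
  Cl⁻ term: 0.102·3.4^0.62·exp(0.033·43+0.04·-5.5) = 0.7225
  r_corr = 0.7242 + 0.7225 = 1.447 μm/a
Category bounds: 1.3…25 μm/a bracket r_corr ⇒ C2

C2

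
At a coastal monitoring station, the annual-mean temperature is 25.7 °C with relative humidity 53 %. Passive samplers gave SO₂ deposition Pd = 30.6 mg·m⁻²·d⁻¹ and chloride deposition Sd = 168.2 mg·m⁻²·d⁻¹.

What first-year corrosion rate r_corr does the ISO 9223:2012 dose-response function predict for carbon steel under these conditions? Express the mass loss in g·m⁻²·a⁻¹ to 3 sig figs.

r_corr = 410 g·m⁻²·a⁻¹

carbon steel: T>10 °C ⇒ hinge -0.054·(25.7−10) = -0.8478
  sulphur-dioxide contribution → 12.96 μm/a
  chloride contribution → 39.32 μm/a
  total first-year rate 52.29 μm/a
Convert to mass loss: 52.29 μm/a × 7.85 g/cm³ = 410.4 g·m⁻²·a⁻¹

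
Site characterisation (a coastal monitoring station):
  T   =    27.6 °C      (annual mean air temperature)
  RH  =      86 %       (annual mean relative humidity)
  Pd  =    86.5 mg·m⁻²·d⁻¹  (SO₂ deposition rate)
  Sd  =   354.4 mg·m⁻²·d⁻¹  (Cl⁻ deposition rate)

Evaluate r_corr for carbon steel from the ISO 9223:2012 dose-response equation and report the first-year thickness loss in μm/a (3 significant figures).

carbon steel: temperature factor f = -0.054·(17.6) = -0.9504
  Pd branch = 1.77·Pd^0.52·e^(0.02·RH+f) = 38.86 μm/a
  Sd branch = 0.102·Sd^0.62·e^(0.033·RH+0.04·T) = 200.1 μm/a
  sum: 38.86 + 200.1 → r_corr = 239 μm/a

r_corr = 239 μm/a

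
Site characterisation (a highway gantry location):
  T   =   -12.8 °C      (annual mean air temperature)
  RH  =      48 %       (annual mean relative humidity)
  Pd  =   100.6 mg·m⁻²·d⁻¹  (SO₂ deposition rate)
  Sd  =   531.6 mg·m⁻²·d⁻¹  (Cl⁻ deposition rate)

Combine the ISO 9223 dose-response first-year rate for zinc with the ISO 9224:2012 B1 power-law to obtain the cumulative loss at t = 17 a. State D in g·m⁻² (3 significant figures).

zinc: f(T) = +0.038·(T−10) [T≤10 °C] = -0.8664
  sulphur-dioxide contribution → 0.3753 μm/a
  chloride contribution → 0.3097 μm/a
  ⇒ r_corr(zinc) = 0.685 μm/a
Power-law: D(17) = r_corr · 17^0.813
  D(17) = 0.685 × 17^0.813 = 0.685 × 10.01 = 6.855 μm
  Mass loss = 6.855 μm × 7.14 g/cm³ = 48.95 g·m⁻²

D(17) = 48.9 g·m⁻²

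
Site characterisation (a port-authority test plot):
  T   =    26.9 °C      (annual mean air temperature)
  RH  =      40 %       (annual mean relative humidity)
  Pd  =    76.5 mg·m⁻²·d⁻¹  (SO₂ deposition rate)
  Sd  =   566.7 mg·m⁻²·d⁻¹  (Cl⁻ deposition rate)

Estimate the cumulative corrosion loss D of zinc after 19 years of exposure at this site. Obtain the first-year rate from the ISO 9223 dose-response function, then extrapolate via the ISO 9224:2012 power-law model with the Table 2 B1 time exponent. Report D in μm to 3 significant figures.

zinc: f(T) = -0.071·(T−10) [T>10 °C] = -1.1999
  Pd branch = 0.0129·Pd^0.44·e^(0.046·RH+f) = 0.165 μm/a
  Cl⁻ term: 0.0175·566.7^0.57·exp(0.008·40+0.085·26.9) = 8.799
  sum: 0.165 + 8.799 → r_corr = 8.964 μm/a
Long-term exponent b (ISO 9224 Table 2, B1) = 0.813
  D(19) = 8.964 × 19^0.813 = 8.964 × 10.96 = 98.2 μm

D(19) = 98.2 μm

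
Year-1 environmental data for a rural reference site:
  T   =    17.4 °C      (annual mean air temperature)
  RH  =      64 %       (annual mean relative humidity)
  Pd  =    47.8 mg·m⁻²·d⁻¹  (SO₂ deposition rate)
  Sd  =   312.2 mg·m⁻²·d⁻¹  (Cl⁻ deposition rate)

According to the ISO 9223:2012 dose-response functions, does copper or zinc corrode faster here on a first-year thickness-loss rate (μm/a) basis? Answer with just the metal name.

zinc

copper: f(T) = -0.080·(T−10) [T>10 °C] = -0.5920
  sulphur-dioxide contribution → 0.3497 μm/a
  chloride contribution → 1.135 μm/a
  total first-year rate 1.485 μm/a
zinc: temperature factor f = -0.071·(7.4) = -0.5254
  sulphur-dioxide contribution → 0.7942 μm/a
  chloride contribution → 3.385 μm/a
  ⇒ r_corr(zinc) = 4.179 μm/a
Ordering by μm/a: zinc (4.18) > copper (1.49)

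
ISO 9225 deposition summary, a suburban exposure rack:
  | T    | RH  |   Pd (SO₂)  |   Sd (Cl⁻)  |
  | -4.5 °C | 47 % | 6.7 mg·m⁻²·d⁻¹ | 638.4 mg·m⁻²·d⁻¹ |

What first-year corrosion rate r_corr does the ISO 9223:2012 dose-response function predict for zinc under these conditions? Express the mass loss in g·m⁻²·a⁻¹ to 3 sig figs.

r_corr = 5.99 g·m⁻²·a⁻¹

zinc: temperature factor f = +0.038·(-14.5) = -0.5510
  sulphur-dioxide contribution → 0.1492 μm/a
  chloride contribution → 0.6904 μm/a
  total first-year rate 0.8396 μm/a
Convert to mass loss: 0.8396 μm/a × 7.14 g/cm³ = 5.995 g·m⁻²·a⁻¹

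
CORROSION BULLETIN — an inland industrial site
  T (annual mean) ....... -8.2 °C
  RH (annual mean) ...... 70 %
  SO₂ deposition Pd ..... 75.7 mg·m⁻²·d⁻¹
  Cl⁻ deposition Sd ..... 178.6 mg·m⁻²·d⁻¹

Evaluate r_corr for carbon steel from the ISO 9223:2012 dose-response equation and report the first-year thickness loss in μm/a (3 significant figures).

carbon steel: T≤10 °C ⇒ hinge +0.150·(-8.2−10) = -2.7300
  Pd branch = 1.77·Pd^0.52·e^(0.02·RH+f) = 4.441 μm/a
  Sd branch = 0.102·Sd^0.62·e^(0.033·RH+0.04·T) = 18.43 μm/a
  r_corr = 4.441 + 18.43 = 22.87 μm/a

r_corr = 22.9 μm/a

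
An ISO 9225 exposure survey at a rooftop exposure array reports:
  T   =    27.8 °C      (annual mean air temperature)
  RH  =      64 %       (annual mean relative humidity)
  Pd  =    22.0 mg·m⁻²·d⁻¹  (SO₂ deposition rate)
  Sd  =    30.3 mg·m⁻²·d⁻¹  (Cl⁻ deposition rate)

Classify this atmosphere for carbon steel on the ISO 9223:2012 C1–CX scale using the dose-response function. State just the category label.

carbon steel: f(T) = -0.054·(T−10) [T>10 °C] = -0.9612
  Pd branch = 1.77·Pd^0.52·e^(0.02·RH+f) = 12.15 μm/a
  Sd branch = 0.102·Sd^0.62·e^(0.033·RH+0.04·T) = 21.25 μm/a
  sum: 12.15 + 21.25 → r_corr = 33.39 μm/a
ISO 9223 Table 2 (carbon steel): 25 < 33.4 ≤ 50 μm/a ⇒ C3

C3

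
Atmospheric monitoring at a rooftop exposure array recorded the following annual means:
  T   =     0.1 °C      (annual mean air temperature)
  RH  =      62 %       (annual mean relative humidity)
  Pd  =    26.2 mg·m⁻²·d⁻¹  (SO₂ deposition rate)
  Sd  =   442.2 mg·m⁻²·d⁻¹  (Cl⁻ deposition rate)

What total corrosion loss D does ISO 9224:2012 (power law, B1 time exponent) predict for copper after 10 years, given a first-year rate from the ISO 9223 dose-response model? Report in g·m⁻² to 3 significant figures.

D(10) = 26.4 g·m⁻²

copper: T≤10 °C ⇒ hinge +0.126·(0.1−10) = -1.2474
  SO₂ term: 0.0053·26.2^0.26·exp(0.059·62-1.2474) = 0.138
  Cl⁻ term: 0.01025·442.2^0.27·exp(0.036·62+0.049·0.1) = 0.4972
  sum: 0.138 + 0.4972 → r_corr = 0.6352 μm/a
Long-term exponent b (ISO 9224 Table 2, B1) = 0.667
  D(10) = 0.6352 × 10^0.667 = 0.6352 × 4.645 = 2.951 μm
  Mass loss = 2.951 μm × 8.96 g/cm³ = 26.44 g·m⁻²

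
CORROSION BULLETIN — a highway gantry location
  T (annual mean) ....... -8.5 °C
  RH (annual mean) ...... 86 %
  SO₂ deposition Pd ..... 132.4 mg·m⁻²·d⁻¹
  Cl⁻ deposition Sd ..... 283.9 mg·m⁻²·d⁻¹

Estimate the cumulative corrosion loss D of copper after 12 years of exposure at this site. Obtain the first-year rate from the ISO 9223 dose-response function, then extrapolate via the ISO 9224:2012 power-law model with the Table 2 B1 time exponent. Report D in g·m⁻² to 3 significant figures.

copper: T≤10 °C ⇒ hinge +0.126·(-8.5−10) = -2.3310
  Pd branch = 0.0053·Pd^0.26·e^(0.059·RH+f) = 0.2932 μm/a
  Cl⁻ term: 0.01025·283.9^0.27·exp(0.036·86+0.049·-8.5) = 0.6867
  sum: 0.2932 + 0.6867 → r_corr = 0.98 μm/a
Power-law: D(12) = r_corr · 12^0.667
  D(12) = 0.98 × 12^0.667 = 0.98 × 5.246 = 5.141 μm
  Mass loss = 5.141 μm × 8.96 g/cm³ = 46.06 g·m⁻²

D(12) = 46.1 g·m⁻²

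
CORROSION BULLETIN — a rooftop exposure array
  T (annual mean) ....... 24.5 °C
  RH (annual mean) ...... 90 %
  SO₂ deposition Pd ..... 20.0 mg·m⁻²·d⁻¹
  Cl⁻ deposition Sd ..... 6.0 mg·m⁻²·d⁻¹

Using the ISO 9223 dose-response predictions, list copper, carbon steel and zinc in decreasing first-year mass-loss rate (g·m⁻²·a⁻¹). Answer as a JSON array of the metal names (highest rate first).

["carbon steel", "copper", "zinc"]

copper: f(T) = -0.080·(T−10) [T>10 °C] = -1.1600
  sulphur-dioxide contribution → 0.7326 μm/a
  chloride contribution → 1.41 μm/a
  ⇒ r_corr(copper) = 2.143 μm/a
  mass loss = 2.143 μm/a × 8.96 g/cm³ = 19.2 g·m⁻²·a⁻¹
carbon steel: f(T) = -0.054·(T−10) [T>10 °C] = -0.7830
  sulphur-dioxide contribution → 23.24 μm/a
  chloride contribution → 16.09 μm/a
  ⇒ r_corr(carbon steel) = 39.33 μm/a
  mass loss = 39.33 μm/a × 7.85 g/cm³ = 308.7 g·m⁻²·a⁻¹
zinc: f(T) = -0.071·(T−10) [T>10 °C] = -1.0295
  sulphur-dioxide contribution → 1.081 μm/a
  chloride contribution → 0.8011 μm/a
  ⇒ r_corr(zinc) = 1.882 μm/a
  mass loss = 1.882 μm/a × 7.14 g/cm³ = 13.44 g·m⁻²·a⁻¹
Ordering by g·m⁻²·a⁻¹: carbon steel (309) > copper (19.2) > zinc (13.4)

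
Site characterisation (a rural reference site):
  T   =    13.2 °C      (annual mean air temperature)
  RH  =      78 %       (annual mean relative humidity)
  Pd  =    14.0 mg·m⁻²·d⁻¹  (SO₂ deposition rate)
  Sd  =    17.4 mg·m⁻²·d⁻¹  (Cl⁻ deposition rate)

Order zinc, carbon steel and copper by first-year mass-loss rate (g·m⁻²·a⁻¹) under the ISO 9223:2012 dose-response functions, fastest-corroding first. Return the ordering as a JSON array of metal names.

zinc: f(T) = -0.071·(T−10) [T>10 °C] = -0.2272
  Pd branch = 0.0129·Pd^0.44·e^(0.046·RH+f) = 1.187 μm/a
  Sd branch = 0.0175·Sd^0.57·e^(0.008·RH+0.085·T) = 0.511 μm/a
  r_corr = 1.187 + 0.511 = 1.698 μm/a
  mass loss = 1.698 μm/a × 7.14 g/cm³ = 12.12 g·m⁻²·a⁻¹
carbon steel: T>10 °C ⇒ hinge -0.054·(13.2−10) = -0.1728
  SO₂ term: 1.77·14.0^0.52·exp(0.02·78-0.1728) = 27.95
  Sd branch = 0.102·Sd^0.62·e^(0.033·RH+0.04·T) = 13.33 μm/a
  r_corr = 27.95 + 13.33 = 41.28 μm/a
  mass loss = 41.28 μm/a × 7.85 g/cm³ = 324.1 g·m⁻²·a⁻¹
copper: f(T) = -0.080·(T−10) [T>10 °C] = -0.2560
  Pd branch = 0.0053·Pd^0.26·e^(0.059·RH+f) = 0.8123 μm/a
  Sd branch = 0.01025·Sd^0.27·e^(0.036·RH+0.049·T) = 0.7016 μm/a
  sum: 0.8123 + 0.7016 → r_corr = 1.514 μm/a
  mass loss = 1.514 μm/a × 8.96 g/cm³ = 13.56 g·m⁻²·a⁻¹
Ordering by g·m⁻²·a⁻¹: carbon steel (324) > copper (13.6) > zinc (12.1)

["carbon steel", "copper", "zinc"]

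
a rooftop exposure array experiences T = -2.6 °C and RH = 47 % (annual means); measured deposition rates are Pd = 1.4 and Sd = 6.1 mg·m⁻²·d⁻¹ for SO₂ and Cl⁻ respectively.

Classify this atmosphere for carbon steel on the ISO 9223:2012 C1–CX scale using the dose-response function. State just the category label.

C2

carbon steel: T≤10 °C ⇒ hinge +0.150·(-2.6−10) = -1.8900
  SO₂ term: 1.77·1.4^0.52·exp(0.02·47-1.8900) = 0.8154
  Sd branch = 0.102·Sd^0.62·e^(0.033·RH+0.04·T) = 1.33 μm/a
  r_corr = 0.8154 + 1.33 = 2.146 μm/a
Category bounds: 1.3…25 μm/a bracket r_corr ⇒ C2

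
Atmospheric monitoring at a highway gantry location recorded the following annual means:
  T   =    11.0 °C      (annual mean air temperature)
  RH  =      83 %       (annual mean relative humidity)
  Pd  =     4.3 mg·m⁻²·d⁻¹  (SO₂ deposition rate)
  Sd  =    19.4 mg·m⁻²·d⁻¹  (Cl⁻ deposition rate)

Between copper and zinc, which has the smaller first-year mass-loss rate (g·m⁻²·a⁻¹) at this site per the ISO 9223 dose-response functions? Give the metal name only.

zinc

copper: f(T) = -0.080·(T−10) [T>10 °C] = -0.0800
  SO₂ term: 0.0053·4.3^0.26·exp(0.059·83-0.0800) = 0.9571
  Sd branch = 0.01025·Sd^0.27·e^(0.036·RH+0.049·T) = 0.7766 μm/a
  sum: 0.9571 + 0.7766 → r_corr = 1.734 μm/a
  mass loss = 1.734 μm/a × 8.96 g/cm³ = 15.53 g·m⁻²·a⁻¹
zinc: f(T) = -0.071·(T−10) [T>10 °C] = -0.0710
  SO₂ term: 0.0129·4.3^0.44·exp(0.046·83-0.0710) = 1.039
  Sd branch = 0.0175·Sd^0.57·e^(0.008·RH+0.085·T) = 0.4694 μm/a
  sum: 1.039 + 0.4694 → r_corr = 1.508 μm/a
  mass loss = 1.508 μm/a × 7.14 g/cm³ = 10.77 g·m⁻²·a⁻¹
Ordering by g·m⁻²·a⁻¹: copper (15.5) > zinc (10.8)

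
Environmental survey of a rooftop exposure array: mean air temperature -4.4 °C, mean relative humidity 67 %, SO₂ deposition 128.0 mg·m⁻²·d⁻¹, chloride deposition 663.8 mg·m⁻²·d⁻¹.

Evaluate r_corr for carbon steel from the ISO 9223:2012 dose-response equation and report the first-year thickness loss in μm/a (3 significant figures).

carbon steel: f(T) = +0.150·(T−10) [T≤10 °C] = -2.1600
  sulphur-dioxide contribution → 9.719 μm/a
  chloride contribution → 43.86 μm/a
  total first-year rate 53.58 μm/a

r_corr = 53.6 μm/a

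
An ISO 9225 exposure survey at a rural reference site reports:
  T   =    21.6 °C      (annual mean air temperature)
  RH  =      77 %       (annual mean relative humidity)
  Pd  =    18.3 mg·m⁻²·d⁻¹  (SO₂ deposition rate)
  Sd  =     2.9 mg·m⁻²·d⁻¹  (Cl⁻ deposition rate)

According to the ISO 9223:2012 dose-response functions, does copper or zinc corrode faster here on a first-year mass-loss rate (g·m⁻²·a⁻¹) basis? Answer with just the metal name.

copper: temperature factor f = -0.080·(11.6) = -0.9280
  SO₂ term: 0.0053·18.3^0.26·exp(0.059·77-0.9280) = 0.4193
  Cl⁻ term: 0.01025·2.9^0.27·exp(0.036·77+0.049·21.6) = 0.6296
  sum: 0.4193 + 0.6296 → r_corr = 1.049 μm/a
  mass loss = 1.049 μm/a × 8.96 g/cm³ = 9.398 g·m⁻²·a⁻¹
zinc: temperature factor f = -0.071·(11.6) = -0.8236
  Pd branch = 0.0129·Pd^0.44·e^(0.046·RH+f) = 0.7025 μm/a
  Sd branch = 0.0175·Sd^0.57·e^(0.008·RH+0.085·T) = 0.3728 μm/a
  r_corr = 0.7025 + 0.3728 = 1.075 μm/a
  mass loss = 1.075 μm/a × 7.14 g/cm³ = 7.678 g·m⁻²·a⁻¹
Ordering by g·m⁻²·a⁻¹: copper (9.4) > zinc (7.68)

copper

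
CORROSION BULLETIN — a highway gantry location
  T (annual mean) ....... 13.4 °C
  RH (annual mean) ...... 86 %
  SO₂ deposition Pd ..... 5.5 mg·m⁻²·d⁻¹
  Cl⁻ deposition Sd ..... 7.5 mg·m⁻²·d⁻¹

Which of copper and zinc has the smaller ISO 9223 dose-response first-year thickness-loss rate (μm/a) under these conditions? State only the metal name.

zinc

copper: T>10 °C ⇒ hinge -0.080·(13.4−10) = -0.2720
  sulphur-dioxide contribution → 1.005 μm/a
  chloride contribution → 0.7529 μm/a
  total first-year rate 1.758 μm/a
zinc: f(T) = -0.071·(T−10) [T>10 °C] = -0.2414
  sulphur-dioxide contribution → 1.121 μm/a
  chloride contribution → 0.343 μm/a
  total first-year rate 1.464 μm/a
Ordering by μm/a: copper (1.76) > zinc (1.46)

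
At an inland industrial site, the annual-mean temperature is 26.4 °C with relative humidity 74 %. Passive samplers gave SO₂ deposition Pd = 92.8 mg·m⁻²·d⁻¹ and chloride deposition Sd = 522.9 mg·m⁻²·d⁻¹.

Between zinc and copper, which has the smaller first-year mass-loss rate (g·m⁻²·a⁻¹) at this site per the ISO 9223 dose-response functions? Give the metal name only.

zinc: T>10 °C ⇒ hinge -0.071·(26.4−10) = -1.1644
  SO₂ term: 0.0129·92.8^0.44·exp(0.046·74-1.1644) = 0.8891
  Sd branch = 0.0175·Sd^0.57·e^(0.008·RH+0.085·T) = 10.57 μm/a
  sum: 0.8891 + 10.57 → r_corr = 11.46 μm/a
  mass loss = 11.46 μm/a × 7.14 g/cm³ = 81.84 g·m⁻²·a⁻¹
copper: temperature factor f = -0.080·(16.4) = -1.3120
  SO₂ term: 0.0053·92.8^0.26·exp(0.059·74-1.3120) = 0.3649
  Sd branch = 0.01025·Sd^0.27·e^(0.036·RH+0.049·T) = 2.907 μm/a
  sum: 0.3649 + 2.907 → r_corr = 3.272 μm/a
  mass loss = 3.272 μm/a × 8.96 g/cm³ = 29.32 g·m⁻²·a⁻¹
Ordering by g·m⁻²·a⁻¹: zinc (81.8) > copper (29.3)

copper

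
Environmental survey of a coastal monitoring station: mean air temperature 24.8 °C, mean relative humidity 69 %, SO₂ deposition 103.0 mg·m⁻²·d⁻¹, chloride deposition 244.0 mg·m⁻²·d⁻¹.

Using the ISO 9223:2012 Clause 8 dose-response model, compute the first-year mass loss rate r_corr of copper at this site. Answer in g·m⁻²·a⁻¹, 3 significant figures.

r_corr = 19.2 g·m⁻²·a⁻¹

copper: temperature factor f = -0.080·(14.8) = -1.1840
  sulphur-dioxide contribution → 0.3173 μm/a
  chloride contribution → 1.828 μm/a
  ⇒ r_corr(copper) = 2.145 μm/a
Convert to mass loss: 2.145 μm/a × 8.96 g/cm³ = 19.22 g·m⁻²·a⁻¹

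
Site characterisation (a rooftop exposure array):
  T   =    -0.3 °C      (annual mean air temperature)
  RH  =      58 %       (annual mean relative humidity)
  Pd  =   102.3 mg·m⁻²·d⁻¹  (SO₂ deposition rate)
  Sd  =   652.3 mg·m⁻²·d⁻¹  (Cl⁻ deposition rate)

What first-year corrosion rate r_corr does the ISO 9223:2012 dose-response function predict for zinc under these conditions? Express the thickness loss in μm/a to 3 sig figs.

r_corr = 2.05 μm/a

zinc: T≤10 °C ⇒ hinge +0.038·(-0.3−10) = -0.3914
  sulphur-dioxide contribution → 0.9631 μm/a
  chloride contribution → 1.091 μm/a
  ⇒ r_corr(zinc) = 2.054 μm/a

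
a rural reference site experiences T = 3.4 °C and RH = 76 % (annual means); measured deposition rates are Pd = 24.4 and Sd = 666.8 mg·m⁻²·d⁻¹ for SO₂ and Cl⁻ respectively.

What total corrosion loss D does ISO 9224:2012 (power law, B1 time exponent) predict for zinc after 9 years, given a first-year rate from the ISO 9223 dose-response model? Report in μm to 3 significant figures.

zinc: f(T) = +0.038·(T−10) [T≤10 °C] = -0.2508
  SO₂ term: 0.0129·24.4^0.44·exp(0.046·76-0.2508) = 1.35
  Sd branch = 0.0175·Sd^0.57·e^(0.008·RH+0.085·T) = 1.747 μm/a
  r_corr = 1.35 + 1.747 = 3.097 μm/a
Long-term exponent b (ISO 9224 Table 2, B1) = 0.813
  D(9) = 3.097 × 9^0.813 = 3.097 × 5.968 = 18.48 μm

D(9) = 18.5 μm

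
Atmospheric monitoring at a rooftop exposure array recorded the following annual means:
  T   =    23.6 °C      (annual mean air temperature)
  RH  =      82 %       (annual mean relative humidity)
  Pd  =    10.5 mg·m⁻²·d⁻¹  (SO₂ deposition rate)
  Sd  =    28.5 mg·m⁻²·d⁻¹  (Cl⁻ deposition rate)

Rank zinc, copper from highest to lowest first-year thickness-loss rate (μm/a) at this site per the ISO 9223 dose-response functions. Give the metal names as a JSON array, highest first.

zinc: T>10 °C ⇒ hinge -0.071·(23.6−10) = -0.9656
  Pd branch = 0.0129·Pd^0.44·e^(0.046·RH+f) = 0.6008 μm/a
  Cl⁻ term: 0.0175·28.5^0.57·exp(0.008·82+0.085·23.6) = 1.692
  r_corr = 0.6008 + 1.692 = 2.293 μm/a
copper: f(T) = -0.080·(T−10) [T>10 °C] = -1.0880
  SO₂ term: 0.0053·10.5^0.26·exp(0.059·82-1.0880) = 0.4153
  Cl⁻ term: 0.01025·28.5^0.27·exp(0.036·82+0.049·23.6) = 1.541
  r_corr = 0.4153 + 1.541 = 1.956 μm/a
Ordering by μm/a: zinc (2.29) > copper (1.96)

["zinc", "copper"]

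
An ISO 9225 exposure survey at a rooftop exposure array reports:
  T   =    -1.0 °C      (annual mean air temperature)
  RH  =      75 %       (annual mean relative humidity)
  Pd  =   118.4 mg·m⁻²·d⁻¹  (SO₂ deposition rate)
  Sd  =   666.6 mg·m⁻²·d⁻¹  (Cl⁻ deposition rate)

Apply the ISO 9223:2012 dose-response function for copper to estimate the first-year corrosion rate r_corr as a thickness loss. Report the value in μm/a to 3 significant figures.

copper: T≤10 °C ⇒ hinge +0.126·(-1.0−10) = -1.3860
  SO₂ term: 0.0053·118.4^0.26·exp(0.059·75-1.3860) = 0.383
  Cl⁻ term: 0.01025·666.6^0.27·exp(0.036·75+0.049·-1.0) = 0.8404
  sum: 0.383 + 0.8404 → r_corr = 1.223 μm/a

r_corr = 1.22 μm/a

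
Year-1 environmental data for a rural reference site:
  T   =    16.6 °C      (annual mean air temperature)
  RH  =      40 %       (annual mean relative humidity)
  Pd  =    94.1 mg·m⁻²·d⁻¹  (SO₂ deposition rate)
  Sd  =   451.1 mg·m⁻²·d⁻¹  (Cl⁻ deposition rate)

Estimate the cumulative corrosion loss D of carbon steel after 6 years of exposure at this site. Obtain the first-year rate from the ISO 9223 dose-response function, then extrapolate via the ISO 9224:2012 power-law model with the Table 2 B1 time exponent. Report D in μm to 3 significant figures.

D(6) = 159 μm

carbon steel: temperature factor f = -0.054·(6.6) = -0.3564
  Pd branch = 1.77·Pd^0.52·e^(0.02·RH+f) = 29.3 μm/a
  Cl⁻ term: 0.102·451.1^0.62·exp(0.033·40+0.04·16.6) = 32.8
  r_corr = 29.3 + 32.8 = 62.1 μm/a
Power-law: D(6) = r_corr · 6^0.523
  D(6) = 62.1 × 6^0.523 = 62.1 × 2.553 = 158.5 μm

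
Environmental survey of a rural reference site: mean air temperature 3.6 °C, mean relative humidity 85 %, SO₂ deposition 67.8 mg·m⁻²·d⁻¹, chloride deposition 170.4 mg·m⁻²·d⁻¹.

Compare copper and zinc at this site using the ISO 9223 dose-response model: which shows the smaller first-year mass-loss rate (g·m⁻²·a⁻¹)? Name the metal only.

copper: T≤10 °C ⇒ hinge +0.126·(3.6−10) = -0.8064
  SO₂ term: 0.0053·67.8^0.26·exp(0.059·85-0.8064) = 1.067
  Cl⁻ term: 0.01025·170.4^0.27·exp(0.036·85+0.049·3.6) = 1.044
  r_corr = 1.067 + 1.044 = 2.111 μm/a
  mass loss = 2.111 μm/a × 8.96 g/cm³ = 18.92 g·m⁻²·a⁻¹
zinc: T≤10 °C ⇒ hinge +0.038·(3.6−10) = -0.2432
  Pd branch = 0.0129·Pd^0.44·e^(0.046·RH+f) = 3.227 μm/a
  Cl⁻ term: 0.0175·170.4^0.57·exp(0.008·85+0.085·3.6) = 0.8774
  sum: 3.227 + 0.8774 → r_corr = 4.104 μm/a
  mass loss = 4.104 μm/a × 7.14 g/cm³ = 29.31 g·m⁻²·a⁻¹
Ordering by g·m⁻²·a⁻¹: zinc (29.3) > copper (18.9)

copper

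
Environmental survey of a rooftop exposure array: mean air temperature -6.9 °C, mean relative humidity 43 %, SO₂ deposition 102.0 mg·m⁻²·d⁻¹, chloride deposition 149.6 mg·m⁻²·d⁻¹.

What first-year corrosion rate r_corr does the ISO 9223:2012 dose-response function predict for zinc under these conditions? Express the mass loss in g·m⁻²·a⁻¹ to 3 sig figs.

zinc: f(T) = +0.038·(T−10) [T≤10 °C] = -0.6422
  SO₂ term: 0.0129·102.0^0.44·exp(0.046·43-0.6422) = 0.3754
  Sd branch = 0.0175·Sd^0.57·e^(0.008·RH+0.085·T) = 0.2385 μm/a
  sum: 0.3754 + 0.2385 → r_corr = 0.6139 μm/a
Convert to mass loss: 0.6139 μm/a × 7.14 g/cm³ = 4.383 g·m⁻²·a⁻¹

r_corr = 4.38 g·m⁻²·a⁻¹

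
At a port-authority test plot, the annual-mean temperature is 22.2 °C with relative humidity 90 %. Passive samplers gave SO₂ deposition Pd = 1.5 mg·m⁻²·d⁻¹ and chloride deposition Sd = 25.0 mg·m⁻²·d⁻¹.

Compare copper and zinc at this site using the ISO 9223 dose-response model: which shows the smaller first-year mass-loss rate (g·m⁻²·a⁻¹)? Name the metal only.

copper: temperature factor f = -0.080·(12.2) = -0.9760
  Pd branch = 0.0053·Pd^0.26·e^(0.059·RH+f) = 0.449 μm/a
  Sd branch = 0.01025·Sd^0.27·e^(0.036·RH+0.049·T) = 1.852 μm/a
  r_corr = 0.449 + 1.852 = 2.301 μm/a
  mass loss = 2.301 μm/a × 8.96 g/cm³ = 20.62 g·m⁻²·a⁻¹
zinc: temperature factor f = -0.071·(12.2) = -0.8662
  SO₂ term: 0.0129·1.5^0.44·exp(0.046·90-0.8662) = 0.4073
  Cl⁻ term: 0.0175·25.0^0.57·exp(0.008·90+0.085·22.2) = 1.486
  sum: 0.4073 + 1.486 → r_corr = 1.893 μm/a
  mass loss = 1.893 μm/a × 7.14 g/cm³ = 13.52 g·m⁻²·a⁻¹
Ordering by g·m⁻²·a⁻¹: copper (20.6) > zinc (13.5)

zinc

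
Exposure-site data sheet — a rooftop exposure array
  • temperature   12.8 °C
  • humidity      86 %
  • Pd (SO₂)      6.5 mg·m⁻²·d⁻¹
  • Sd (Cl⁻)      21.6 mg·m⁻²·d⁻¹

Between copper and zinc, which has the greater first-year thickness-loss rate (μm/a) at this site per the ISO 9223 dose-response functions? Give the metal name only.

copper

copper: temperature factor f = -0.080·(2.8) = -0.2240
  sulphur-dioxide contribution → 1.101 μm/a
  chloride contribution → 0.9727 μm/a
  ⇒ r_corr(copper) = 2.074 μm/a
zinc: temperature factor f = -0.071·(2.8) = -0.1988
  sulphur-dioxide contribution → 1.259 μm/a
  chloride contribution → 0.5956 μm/a
  total first-year rate 1.855 μm/a
Ordering by μm/a: copper (2.07) > zinc (1.85)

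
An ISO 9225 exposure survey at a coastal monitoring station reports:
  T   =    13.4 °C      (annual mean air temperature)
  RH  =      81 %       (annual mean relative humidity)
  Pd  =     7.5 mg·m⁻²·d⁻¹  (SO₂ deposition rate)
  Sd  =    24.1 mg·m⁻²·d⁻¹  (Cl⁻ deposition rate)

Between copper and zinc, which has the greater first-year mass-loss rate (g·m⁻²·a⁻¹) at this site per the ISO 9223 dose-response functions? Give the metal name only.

copper

copper: f(T) = -0.080·(T−10) [T>10 °C] = -0.2720
  sulphur-dioxide contribution → 0.8113 μm/a
  chloride contribution → 0.8618 μm/a
  total first-year rate 1.673 μm/a
  mass loss = 1.673 μm/a × 8.96 g/cm³ = 14.99 g·m⁻²·a⁻¹
zinc: T>10 °C ⇒ hinge -0.071·(13.4−10) = -0.2414
  sulphur-dioxide contribution → 1.021 μm/a
  chloride contribution → 0.641 μm/a
  ⇒ r_corr(zinc) = 1.662 μm/a
  mass loss = 1.662 μm/a × 7.14 g/cm³ = 11.87 g·m⁻²·a⁻¹
Ordering by g·m⁻²·a⁻¹: copper (15) > zinc (11.9)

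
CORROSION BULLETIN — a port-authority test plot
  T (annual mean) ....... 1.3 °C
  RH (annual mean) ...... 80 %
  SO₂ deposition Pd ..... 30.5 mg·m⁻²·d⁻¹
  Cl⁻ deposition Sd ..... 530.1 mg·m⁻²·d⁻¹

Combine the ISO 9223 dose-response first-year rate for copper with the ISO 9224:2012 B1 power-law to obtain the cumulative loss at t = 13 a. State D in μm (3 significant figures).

copper: temperature factor f = +0.126·(-8.7) = -1.0962
  Pd branch = 0.0053·Pd^0.26·e^(0.059·RH+f) = 0.483 μm/a
  Sd branch = 0.01025·Sd^0.27·e^(0.036·RH+0.049·T) = 1.059 μm/a
  sum: 0.483 + 1.059 → r_corr = 1.542 μm/a
Long-term exponent b (ISO 9224 Table 2, B1) = 0.667
  D(13) = 1.542 × 13^0.667 = 1.542 × 5.534 = 8.531 μm

D(13) = 8.53 μm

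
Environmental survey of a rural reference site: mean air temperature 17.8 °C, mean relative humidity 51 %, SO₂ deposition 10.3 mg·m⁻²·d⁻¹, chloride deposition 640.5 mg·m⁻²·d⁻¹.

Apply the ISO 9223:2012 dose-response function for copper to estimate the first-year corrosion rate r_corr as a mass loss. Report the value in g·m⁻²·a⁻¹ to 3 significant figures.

r_corr = 8.83 g·m⁻²·a⁻¹

copper: f(T) = -0.080·(T−10) [T>10 °C] = -0.6240
  Pd branch = 0.0053·Pd^0.26·e^(0.059·RH+f) = 0.1055 μm/a
  Cl⁻ term: 0.01025·640.5^0.27·exp(0.036·51+0.049·17.8) = 0.8803
  r_corr = 0.1055 + 0.8803 = 0.9859 μm/a
Convert to mass loss: 0.9859 μm/a × 8.96 g/cm³ = 8.833 g·m⁻²·a⁻¹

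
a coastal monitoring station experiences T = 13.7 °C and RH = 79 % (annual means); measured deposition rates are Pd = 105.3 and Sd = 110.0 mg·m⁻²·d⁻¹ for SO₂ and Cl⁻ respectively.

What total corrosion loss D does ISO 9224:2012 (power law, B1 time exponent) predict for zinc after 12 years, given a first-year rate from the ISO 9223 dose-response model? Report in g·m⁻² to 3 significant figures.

zinc: T>10 °C ⇒ hinge -0.071·(13.7−10) = -0.2627
  SO₂ term: 0.0129·105.3^0.44·exp(0.046·79-0.2627) = 2.915
  Sd branch = 0.0175·Sd^0.57·e^(0.008·RH+0.085·T) = 1.538 μm/a
  sum: 2.915 + 1.538 → r_corr = 4.452 μm/a
ISO 9224: D(t) = r_corr · t^b with b = 0.813 (zinc, B1)
  D(12) = 4.452 × 12^0.813 = 4.452 × 7.54 = 33.57 μm
  Mass loss = 33.57 μm × 7.14 g/cm³ = 239.7 g·m⁻²

D(12) = 240 g·m⁻²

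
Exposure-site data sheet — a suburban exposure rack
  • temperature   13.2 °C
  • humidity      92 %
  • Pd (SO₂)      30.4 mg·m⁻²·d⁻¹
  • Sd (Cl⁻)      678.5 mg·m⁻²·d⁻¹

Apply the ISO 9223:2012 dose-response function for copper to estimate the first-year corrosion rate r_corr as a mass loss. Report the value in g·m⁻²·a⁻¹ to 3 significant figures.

r_corr = 48.3 g·m⁻²·a⁻¹

copper: f(T) = -0.080·(T−10) [T>10 °C] = -0.2560
  SO₂ term: 0.0053·30.4^0.26·exp(0.059·92-0.2560) = 2.27
  Cl⁻ term: 0.01025·678.5^0.27·exp(0.036·92+0.049·13.2) = 3.123
  r_corr = 2.27 + 3.123 = 5.393 μm/a
Convert to mass loss: 5.393 μm/a × 8.96 g/cm³ = 48.32 g·m⁻²·a⁻¹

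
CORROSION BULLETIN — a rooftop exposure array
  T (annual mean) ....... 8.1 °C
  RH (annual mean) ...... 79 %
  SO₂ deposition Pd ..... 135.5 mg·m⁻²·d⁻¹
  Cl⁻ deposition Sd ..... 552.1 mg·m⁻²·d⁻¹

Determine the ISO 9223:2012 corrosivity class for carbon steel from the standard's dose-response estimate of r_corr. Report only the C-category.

C5

carbon steel: temperature factor f = +0.150·(-1.9) = -0.2850
  sulphur-dioxide contribution → 82.98 μm/a
  chloride contribution → 95.84 μm/a
  total first-year rate 178.8 μm/a
Category bounds: 80…200 μm/a bracket r_corr ⇒ C5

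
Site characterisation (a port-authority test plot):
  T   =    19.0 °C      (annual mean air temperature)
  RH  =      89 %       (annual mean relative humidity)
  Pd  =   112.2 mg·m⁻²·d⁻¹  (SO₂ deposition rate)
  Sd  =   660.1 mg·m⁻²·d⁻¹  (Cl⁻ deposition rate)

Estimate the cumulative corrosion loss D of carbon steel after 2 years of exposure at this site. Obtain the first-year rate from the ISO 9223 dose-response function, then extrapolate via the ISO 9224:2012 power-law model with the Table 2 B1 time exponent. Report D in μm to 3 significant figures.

carbon steel: T>10 °C ⇒ hinge -0.054·(19.0−10) = -0.4860
  Pd branch = 1.77·Pd^0.52·e^(0.02·RH+f) = 75.15 μm/a
  Sd branch = 0.102·Sd^0.62·e^(0.033·RH+0.04·T) = 230.3 μm/a
  r_corr = 75.15 + 230.3 = 305.5 μm/a
Power-law: D(2) = r_corr · 2^0.523
  D(2) = 305.5 × 2^0.523 = 305.5 × 1.437 = 439 μm

D(2) = 439 μm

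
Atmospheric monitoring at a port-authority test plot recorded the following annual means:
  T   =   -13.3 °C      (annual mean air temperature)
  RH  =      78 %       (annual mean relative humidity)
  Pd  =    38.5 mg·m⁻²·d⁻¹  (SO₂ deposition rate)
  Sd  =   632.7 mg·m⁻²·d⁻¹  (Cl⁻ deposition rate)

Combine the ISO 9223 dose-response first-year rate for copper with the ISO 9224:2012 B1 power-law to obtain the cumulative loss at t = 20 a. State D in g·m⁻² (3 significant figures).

copper: T≤10 °C ⇒ hinge +0.126·(-13.3−10) = -2.9358
  sulphur-dioxide contribution → 0.07246 μm/a
  chloride contribution → 0.5053 μm/a
  ⇒ r_corr(copper) = 0.5777 μm/a
Long-term exponent b (ISO 9224 Table 2, B1) = 0.667
  D(20) = 0.5777 × 20^0.667 = 0.5777 × 7.375 = 4.261 μm
  Mass loss = 4.261 μm × 8.96 g/cm³ = 38.18 g·m⁻²

D(20) = 38.2 g·m⁻²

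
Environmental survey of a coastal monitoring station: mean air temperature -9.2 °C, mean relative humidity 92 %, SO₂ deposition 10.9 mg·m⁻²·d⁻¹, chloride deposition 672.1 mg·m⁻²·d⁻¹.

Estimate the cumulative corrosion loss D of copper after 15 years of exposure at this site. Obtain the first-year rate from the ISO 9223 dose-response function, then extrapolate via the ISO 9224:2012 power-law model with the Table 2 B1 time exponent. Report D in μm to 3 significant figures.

D(15) = 7.54 μm

copper: f(T) = +0.126·(T−10) [T≤10 °C] = -2.4192
  sulphur-dioxide contribution → 0.1999 μm/a
  chloride contribution → 1.039 μm/a
  total first-year rate 1.239 μm/a
Power-law: D(15) = r_corr · 15^0.667
  D(15) = 1.239 × 15^0.667 = 1.239 × 6.088 = 7.543 μm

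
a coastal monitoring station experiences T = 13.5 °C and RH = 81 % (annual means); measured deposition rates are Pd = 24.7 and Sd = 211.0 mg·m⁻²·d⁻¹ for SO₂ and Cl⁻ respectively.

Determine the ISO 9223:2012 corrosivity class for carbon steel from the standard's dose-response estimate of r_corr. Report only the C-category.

carbon steel: temperature factor f = -0.054·(3.5) = -0.1890
  Pd branch = 1.77·Pd^0.52·e^(0.02·RH+f) = 39.23 μm/a
  Sd branch = 0.102·Sd^0.62·e^(0.033·RH+0.04·T) = 69.99 μm/a
  r_corr = 39.23 + 69.99 = 109.2 μm/a
ISO 9223 Table 2 (carbon steel): 80 < 109 ≤ 200 μm/a ⇒ C5

C5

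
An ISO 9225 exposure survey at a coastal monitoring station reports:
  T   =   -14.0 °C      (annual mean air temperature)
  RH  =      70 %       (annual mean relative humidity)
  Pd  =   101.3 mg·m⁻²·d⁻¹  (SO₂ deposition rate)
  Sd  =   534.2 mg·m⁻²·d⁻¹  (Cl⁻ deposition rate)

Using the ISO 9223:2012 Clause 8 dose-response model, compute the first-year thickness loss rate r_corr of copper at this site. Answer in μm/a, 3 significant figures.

r_corr = 0.403 μm/a

copper: temperature factor f = +0.126·(-24.0) = -3.0240
  Pd branch = 0.0053·Pd^0.26·e^(0.059·RH+f) = 0.05322 μm/a
  Sd branch = 0.01025·Sd^0.27·e^(0.036·RH+0.049·T) = 0.3497 μm/a
  r_corr = 0.05322 + 0.3497 = 0.4029 μm/a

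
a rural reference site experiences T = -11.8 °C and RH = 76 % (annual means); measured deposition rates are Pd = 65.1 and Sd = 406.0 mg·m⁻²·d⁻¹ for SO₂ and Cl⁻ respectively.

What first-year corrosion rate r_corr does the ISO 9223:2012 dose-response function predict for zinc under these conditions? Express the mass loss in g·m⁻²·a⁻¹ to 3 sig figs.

r_corr = 10.9 g·m⁻²·a⁻¹

zinc: T≤10 °C ⇒ hinge +0.038·(-11.8−10) = -0.8284
  Pd branch = 0.0129·Pd^0.44·e^(0.046·RH+f) = 1.167 μm/a
  Cl⁻ term: 0.0175·406.0^0.57·exp(0.008·76+0.085·-11.8) = 0.3617
  r_corr = 1.167 + 0.3617 = 1.529 μm/a
Convert to mass loss: 1.529 μm/a × 7.14 g/cm³ = 10.92 g·m⁻²·a⁻¹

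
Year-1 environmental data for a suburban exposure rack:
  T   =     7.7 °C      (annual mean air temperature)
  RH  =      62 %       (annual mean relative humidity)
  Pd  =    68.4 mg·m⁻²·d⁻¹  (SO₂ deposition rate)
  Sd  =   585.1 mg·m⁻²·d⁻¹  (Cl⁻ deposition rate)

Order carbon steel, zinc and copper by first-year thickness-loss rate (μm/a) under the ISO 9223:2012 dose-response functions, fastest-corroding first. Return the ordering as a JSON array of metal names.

["carbon steel", "zinc", "copper"]

carbon steel: T≤10 °C ⇒ hinge +0.150·(7.7−10) = -0.3450
  sulphur-dioxide contribution → 38.98 μm/a
  chloride contribution → 55.8 μm/a
  ⇒ r_corr(carbon steel) = 94.78 μm/a
zinc: f(T) = +0.038·(T−10) [T≤10 °C] = -0.0874
  sulphur-dioxide contribution → 1.314 μm/a
  chloride contribution → 2.089 μm/a
  ⇒ r_corr(zinc) = 3.404 μm/a
copper: f(T) = +0.126·(T−10) [T≤10 °C] = -0.2898
  sulphur-dioxide contribution → 0.4615 μm/a
  chloride contribution → 0.7782 μm/a
  ⇒ r_corr(copper) = 1.24 μm/a
Ordering by μm/a: carbon steel (94.8) > zinc (3.4) > copper (1.24)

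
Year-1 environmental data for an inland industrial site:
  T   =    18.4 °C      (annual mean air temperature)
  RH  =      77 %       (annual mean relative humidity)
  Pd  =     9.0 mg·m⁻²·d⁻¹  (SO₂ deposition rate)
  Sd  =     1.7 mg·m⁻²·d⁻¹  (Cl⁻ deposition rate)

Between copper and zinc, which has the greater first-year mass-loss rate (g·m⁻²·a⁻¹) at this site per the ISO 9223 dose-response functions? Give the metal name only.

copper: temperature factor f = -0.080·(8.4) = -0.6720
  sulphur-dioxide contribution → 0.4503 μm/a
  chloride contribution → 0.466 μm/a
  total first-year rate 0.9163 μm/a
  mass loss = 0.9163 μm/a × 8.96 g/cm³ = 8.21 g·m⁻²·a⁻¹
zinc: temperature factor f = -0.071·(8.4) = -0.5964
  sulphur-dioxide contribution → 0.6452 μm/a
  chloride contribution → 0.2095 μm/a
  total first-year rate 0.8547 μm/a
  mass loss = 0.8547 μm/a × 7.14 g/cm³ = 6.103 g·m⁻²·a⁻¹
Ordering by g·m⁻²·a⁻¹: copper (8.21) > zinc (6.1)

copper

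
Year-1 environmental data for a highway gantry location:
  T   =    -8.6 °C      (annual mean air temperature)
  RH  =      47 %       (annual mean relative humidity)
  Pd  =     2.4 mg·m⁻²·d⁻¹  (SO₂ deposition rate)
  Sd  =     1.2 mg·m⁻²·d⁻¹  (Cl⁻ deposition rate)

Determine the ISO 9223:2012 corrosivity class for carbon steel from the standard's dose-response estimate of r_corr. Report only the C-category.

carbon steel: f(T) = +0.150·(T−10) [T≤10 °C] = -2.7900
  SO₂ term: 1.77·2.4^0.52·exp(0.02·47-2.7900) = 0.4388
  Cl⁻ term: 0.102·1.2^0.62·exp(0.033·47+0.04·-8.6) = 0.3818
  sum: 0.4388 + 0.3818 → r_corr = 0.8206 μm/a
0.821 μm/a falls in (0, 1.3] for carbon steel → category C1

C1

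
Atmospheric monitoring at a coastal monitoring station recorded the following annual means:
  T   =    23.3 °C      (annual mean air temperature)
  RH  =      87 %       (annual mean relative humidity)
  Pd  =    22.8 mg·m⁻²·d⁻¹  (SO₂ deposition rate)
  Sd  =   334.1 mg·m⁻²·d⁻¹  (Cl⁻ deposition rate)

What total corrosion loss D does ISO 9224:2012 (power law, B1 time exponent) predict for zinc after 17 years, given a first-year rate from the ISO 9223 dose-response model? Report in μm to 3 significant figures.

D(17) = 80.8 μm

zinc: temperature factor f = -0.071·(13.3) = -0.9443
  Pd branch = 0.0129·Pd^0.44·e^(0.046·RH+f) = 1.086 μm/a
  Sd branch = 0.0175·Sd^0.57·e^(0.008·RH+0.085·T) = 6.983 μm/a
  sum: 1.086 + 6.983 → r_corr = 8.069 μm/a
Long-term exponent b (ISO 9224 Table 2, B1) = 0.813
  D(17) = 8.069 × 17^0.813 = 8.069 × 10.01 = 80.76 μm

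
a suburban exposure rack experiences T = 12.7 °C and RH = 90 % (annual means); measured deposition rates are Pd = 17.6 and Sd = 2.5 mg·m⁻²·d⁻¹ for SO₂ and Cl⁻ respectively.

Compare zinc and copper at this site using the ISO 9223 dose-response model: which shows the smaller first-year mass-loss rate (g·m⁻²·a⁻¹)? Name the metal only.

zinc: T>10 °C ⇒ hinge -0.071·(12.7−10) = -0.1917
  Pd branch = 0.0129·Pd^0.44·e^(0.046·RH+f) = 2.362 μm/a
  Cl⁻ term: 0.0175·2.5^0.57·exp(0.008·90+0.085·12.7) = 0.1784
  sum: 2.362 + 0.1784 → r_corr = 2.541 μm/a
  mass loss = 2.541 μm/a × 7.14 g/cm³ = 18.14 g·m⁻²·a⁻¹
copper: f(T) = -0.080·(T−10) [T>10 °C] = -0.2160
  SO₂ term: 0.0053·17.6^0.26·exp(0.059·90-0.2160) = 1.821
  Cl⁻ term: 0.01025·2.5^0.27·exp(0.036·90+0.049·12.7) = 0.6245
  sum: 1.821 + 0.6245 → r_corr = 2.446 μm/a
  mass loss = 2.446 μm/a × 8.96 g/cm³ = 21.92 g·m⁻²·a⁻¹
Ordering by g·m⁻²·a⁻¹: copper (21.9) > zinc (18.1)

zinc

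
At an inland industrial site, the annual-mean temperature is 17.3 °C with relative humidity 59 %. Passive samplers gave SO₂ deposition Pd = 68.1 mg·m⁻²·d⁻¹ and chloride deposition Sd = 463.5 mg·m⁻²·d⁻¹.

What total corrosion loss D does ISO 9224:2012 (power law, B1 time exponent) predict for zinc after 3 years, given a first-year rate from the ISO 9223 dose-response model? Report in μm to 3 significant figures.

D(3) = 11.7 μm

zinc: temperature factor f = -0.071·(7.3) = -0.5183
  SO₂ term: 0.0129·68.1^0.44·exp(0.046·59-0.5183) = 0.7426
  Sd branch = 0.0175·Sd^0.57·e^(0.008·RH+0.085·T) = 4.039 μm/a
  sum: 0.7426 + 4.039 → r_corr = 4.782 μm/a
Power-law: D(3) = r_corr · 3^0.813
  D(3) = 4.782 × 3^0.813 = 4.782 × 2.443 = 11.68 μm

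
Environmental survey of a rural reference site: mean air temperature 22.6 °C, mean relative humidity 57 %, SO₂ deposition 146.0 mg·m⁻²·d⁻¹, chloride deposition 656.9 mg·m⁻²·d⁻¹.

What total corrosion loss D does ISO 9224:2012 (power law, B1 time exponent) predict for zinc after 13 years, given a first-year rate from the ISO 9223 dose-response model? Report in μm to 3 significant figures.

D(13) = 66.5 μm

zinc: f(T) = -0.071·(T−10) [T>10 °C] = -0.8946
  sulphur-dioxide contribution → 0.6503 μm/a
  chloride contribution → 7.609 μm/a
  ⇒ r_corr(zinc) = 8.259 μm/a
Long-term exponent b (ISO 9224 Table 2, B1) = 0.813
  D(13) = 8.259 × 13^0.813 = 8.259 × 8.047 = 66.46 μm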